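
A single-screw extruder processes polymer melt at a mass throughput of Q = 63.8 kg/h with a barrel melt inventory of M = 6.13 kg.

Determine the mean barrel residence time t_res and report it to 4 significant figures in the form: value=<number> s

value=345.9 s

Convert throughput: Q = 63.8 kg/h = 63.8/3600 = 0.0177222 kg/s
t_res = M / Q_s = 6.13 ÷ 0.0177222 = 345.893 s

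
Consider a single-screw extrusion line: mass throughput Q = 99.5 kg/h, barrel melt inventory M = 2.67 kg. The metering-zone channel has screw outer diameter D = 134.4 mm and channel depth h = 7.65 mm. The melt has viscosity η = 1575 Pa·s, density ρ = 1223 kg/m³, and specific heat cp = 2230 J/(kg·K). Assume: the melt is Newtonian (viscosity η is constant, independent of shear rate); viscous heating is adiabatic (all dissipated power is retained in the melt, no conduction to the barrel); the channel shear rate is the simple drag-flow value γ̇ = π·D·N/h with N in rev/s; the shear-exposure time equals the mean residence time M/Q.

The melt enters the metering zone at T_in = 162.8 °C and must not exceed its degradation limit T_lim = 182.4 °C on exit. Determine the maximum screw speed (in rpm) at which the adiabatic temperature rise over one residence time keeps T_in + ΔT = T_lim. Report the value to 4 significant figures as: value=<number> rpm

Q_s = Q / 3600 = 99.5 / 3600 = 0.0276389 kg/s
t_res = M / Q_s = 2.67 / 0.0276389 = 96.603 s
D = 134.4 mm = 0.1344 m;  h = 7.65 mm = 0.00765 m
ΔT_a = T_lim − T_in = 182.4 °C − 162.8 °C = 19.6 K
γ̇_max² = ΔT_a·ρ·cp/(η·t_res) = 19.6·1223·2230/(1575·96.603) = 351.331 s⁻²
γ̇_max = sqrt(351.331) = 18.7438 s⁻¹
Solve γ̇ = πDN/h for N: N_max = γ̇_max·h/(π·D) = 18.7438 × 0.00765 / (π × 0.1344) = 0.339602 rev/s = 20.3761 rpm

value=20.38 rpm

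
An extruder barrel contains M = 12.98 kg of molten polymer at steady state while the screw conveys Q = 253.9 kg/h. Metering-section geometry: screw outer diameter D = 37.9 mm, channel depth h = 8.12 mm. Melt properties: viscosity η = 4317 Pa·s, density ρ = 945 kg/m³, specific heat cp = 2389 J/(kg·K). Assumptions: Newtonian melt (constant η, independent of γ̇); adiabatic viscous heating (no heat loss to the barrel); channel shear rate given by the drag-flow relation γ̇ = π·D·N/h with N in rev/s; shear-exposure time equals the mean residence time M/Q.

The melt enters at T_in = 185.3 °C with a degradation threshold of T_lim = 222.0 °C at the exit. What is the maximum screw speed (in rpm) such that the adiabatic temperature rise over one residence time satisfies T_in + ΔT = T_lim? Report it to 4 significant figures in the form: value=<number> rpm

Q_s = Q / 3600 = 253.9 / 3600 = 0.0705278 kg/s
Mean residence time: t_res = M/Q_s = 12.98 kg / 0.0705278 kg/s = 184.041 s
D = 37.9 mm = 0.0379 m;  h = 8.12 mm = 0.00812 m
Allowable rise: ΔT_a = T_lim − T_in = 222.0 − 185.3 = 36.7 K
Invert ΔT = ηγ̇²t_res/(ρcp) for γ̇: γ̇_max² = ΔT_a ρ cp / (η t_res) = 36.7·945·2389 / (4317·184.041) = 104.284 s⁻²
γ̇_max = sqrt(104.284) = 10.212 s⁻¹
N_max = γ̇_max h / (πD) = 10.212·0.00812/(π·0.0379) = 0.696427 rev/s → ×60 = 41.7856 rpm

value=41.79 rpm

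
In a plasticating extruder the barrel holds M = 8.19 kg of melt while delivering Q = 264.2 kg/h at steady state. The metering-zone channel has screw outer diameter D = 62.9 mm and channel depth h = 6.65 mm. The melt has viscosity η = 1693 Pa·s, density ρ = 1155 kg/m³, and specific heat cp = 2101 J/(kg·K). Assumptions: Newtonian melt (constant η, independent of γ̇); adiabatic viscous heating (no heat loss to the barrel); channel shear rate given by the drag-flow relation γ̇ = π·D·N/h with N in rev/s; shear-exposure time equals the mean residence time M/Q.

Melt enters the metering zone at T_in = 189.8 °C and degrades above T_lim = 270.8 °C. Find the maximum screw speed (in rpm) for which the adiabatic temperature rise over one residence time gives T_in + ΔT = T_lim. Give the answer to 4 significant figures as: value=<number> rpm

Q_s = Q / 3600 = 264.2 / 3600 = 0.0733889 kg/s
Mean residence time: t_res = M/Q_s = 8.19 kg / 0.0733889 kg/s = 111.597 s
Geometry in SI: D = 62.9 mm → 0.0629 m, h = 6.65 mm → 0.00665 m
ΔT_a = T_lim − T_in = 270.8 °C − 189.8 °C = 81 K
Invert ΔT = ηγ̇²t_res/(ρcp) for γ̇: γ̇_max² = ΔT_a ρ cp / (η t_res) = 81·1155·2101 / (1693·111.597) = 1040.36 s⁻²
γ̇_max = √1040.36 = 32.2546 s⁻¹
Solve γ̇ = πDN/h for N: N_max = γ̇_max·h/(π·D) = 32.2546 × 0.00665 / (π × 0.0629) = 1.08546 rev/s = 65.1274 rpm

value=65.13 rpm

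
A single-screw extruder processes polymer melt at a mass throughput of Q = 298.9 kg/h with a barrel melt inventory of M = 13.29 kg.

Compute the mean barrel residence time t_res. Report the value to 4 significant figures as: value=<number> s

Q_s = Q / 3600 = 298.9 / 3600 = 0.0830278 kg/s
t_res = M / Q_s = 13.29 / 0.0830278 = 160.067 s

value=160.1 s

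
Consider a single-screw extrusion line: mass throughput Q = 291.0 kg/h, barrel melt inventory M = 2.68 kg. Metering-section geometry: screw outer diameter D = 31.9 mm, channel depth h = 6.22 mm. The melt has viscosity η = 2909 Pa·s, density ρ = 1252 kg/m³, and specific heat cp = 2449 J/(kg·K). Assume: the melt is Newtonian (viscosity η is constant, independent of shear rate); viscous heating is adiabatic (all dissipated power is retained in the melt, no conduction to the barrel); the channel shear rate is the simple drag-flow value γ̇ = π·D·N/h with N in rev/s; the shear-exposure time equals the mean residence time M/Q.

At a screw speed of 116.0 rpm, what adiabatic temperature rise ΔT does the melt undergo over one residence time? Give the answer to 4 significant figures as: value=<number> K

value=30.52 K

Q_s = Q / 3600 = 291.0 / 3600 = 0.0808333 kg/s
t_res = M / Q_s = 2.68 ÷ 0.0808333 = 33.1546 s
D = 31.9 mm = 0.0319 m;  h = 6.22 mm = 0.00622 m;  N = 116.0 rpm / 60 = 1.93333 rev/s
γ̇ = π·D·N / h = π · 0.0319 · 1.93333 / 0.00622 = 31.1499 s⁻¹
ΔT = η·γ̇²·t_res / (ρ·cp) = 2909 · (31.1499)² · 33.1546 / (1252 · 2449) = 30.5217 K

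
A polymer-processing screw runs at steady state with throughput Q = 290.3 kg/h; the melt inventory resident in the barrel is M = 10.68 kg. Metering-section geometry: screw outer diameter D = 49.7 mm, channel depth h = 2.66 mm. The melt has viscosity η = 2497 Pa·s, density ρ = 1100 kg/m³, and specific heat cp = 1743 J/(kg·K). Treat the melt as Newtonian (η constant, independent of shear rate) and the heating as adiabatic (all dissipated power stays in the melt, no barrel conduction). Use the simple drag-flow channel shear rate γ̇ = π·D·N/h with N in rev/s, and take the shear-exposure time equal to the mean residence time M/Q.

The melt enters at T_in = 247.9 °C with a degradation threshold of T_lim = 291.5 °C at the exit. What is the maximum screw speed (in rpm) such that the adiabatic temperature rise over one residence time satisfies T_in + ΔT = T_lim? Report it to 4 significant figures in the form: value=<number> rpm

Q_s = Q / 3600 = 290.3 / 3600 = 0.0806389 kg/s
t_res = M / Q_s = 10.68 ÷ 0.0806389 = 132.442 s
D = 49.7 mm = 0.0497 m;  h = 2.66 mm = 0.00266 m
Allowable rise: ΔT_a = T_lim − T_in = 291.5 − 247.9 = 43.6 K
γ̇_max² = ΔT_a·ρ·cp/(η·t_res) = 43.6·1100·1743/(2497·132.442) = 252.773 s⁻²
γ̇_max = √252.773 = 15.8988 s⁻¹
Solve γ̇ = πDN/h for N: N_max = γ̇_max·h/(π·D) = 15.8988 × 0.00266 / (π × 0.0497) = 0.270858 rev/s = 16.2515 rpm

value=16.25 rpm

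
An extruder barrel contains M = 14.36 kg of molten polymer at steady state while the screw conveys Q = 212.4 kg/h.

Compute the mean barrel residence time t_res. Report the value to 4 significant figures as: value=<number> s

value=243.4 s

Throughput in SI: Q_s = 212.4 kg/h ÷ 3600 s/h = 0.059 kg/s
Mean residence time: t_res = M/Q_s = 14.36 kg / 0.059 kg/s = 243.39 s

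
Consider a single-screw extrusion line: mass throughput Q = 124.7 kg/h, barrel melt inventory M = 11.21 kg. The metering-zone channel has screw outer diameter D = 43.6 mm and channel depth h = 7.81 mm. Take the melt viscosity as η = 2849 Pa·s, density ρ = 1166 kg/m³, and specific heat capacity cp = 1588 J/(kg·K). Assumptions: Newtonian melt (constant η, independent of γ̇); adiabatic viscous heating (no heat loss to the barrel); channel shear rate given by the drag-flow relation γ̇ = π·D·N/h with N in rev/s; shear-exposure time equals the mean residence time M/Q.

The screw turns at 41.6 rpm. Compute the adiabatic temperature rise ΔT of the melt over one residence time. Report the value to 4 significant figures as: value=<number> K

Q_s = Q / 3600 = 124.7 / 3600 = 0.0346389 kg/s
t_res = M / Q_s = 11.21 / 0.0346389 = 323.625 s
Geometry in metres: D = 43.6 mm → 0.0436 m, h = 7.81 mm → 0.00781 m; screw speed N = 41.6 rpm = 0.693333 rev/s
Shear rate: γ̇ = πDN/h = π·0.0436·0.693333/0.00781 = 12.1598 s⁻¹
ΔT = η·γ̇²·t_res / (ρ·cp) = 2849 · (12.1598)² · 323.625 / (1166 · 1588) = 73.6275 K

value=73.63 K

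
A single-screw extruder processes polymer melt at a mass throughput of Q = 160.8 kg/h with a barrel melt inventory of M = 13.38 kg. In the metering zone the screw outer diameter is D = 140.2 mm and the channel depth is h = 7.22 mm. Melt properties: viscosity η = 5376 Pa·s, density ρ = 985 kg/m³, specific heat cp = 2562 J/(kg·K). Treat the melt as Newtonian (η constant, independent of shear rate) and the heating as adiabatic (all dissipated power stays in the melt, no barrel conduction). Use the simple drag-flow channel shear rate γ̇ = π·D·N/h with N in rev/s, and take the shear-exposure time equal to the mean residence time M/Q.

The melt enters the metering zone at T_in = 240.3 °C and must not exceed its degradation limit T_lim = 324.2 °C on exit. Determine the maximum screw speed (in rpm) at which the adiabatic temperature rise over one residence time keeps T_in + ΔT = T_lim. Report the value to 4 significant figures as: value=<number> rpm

value=11.28 rpm

Q_s = Q / 3600 = 160.8 / 3600 = 0.0446667 kg/s
Mean residence time: t_res = M/Q_s = 13.38 kg / 0.0446667 kg/s = 299.552 s
D = 140.2 mm = 0.1402 m;  h = 7.22 mm = 0.00722 m
ΔT_a = T_lim − T_in = 324.2 − 240.3 = 83.9 K
γ̇_max² = ΔT_a·ρ·cp/(η·t_res) = 83.9·985·2562/(5376·299.552) = 131.476 s⁻²
Take the square root: γ̇_max = √(131.476) = 11.4663 s⁻¹
Solve γ̇ = πDN/h for N: N_max = γ̇_max·h/(π·D) = 11.4663 × 0.00722 / (π × 0.1402) = 0.187959 rev/s = 11.2775 rpm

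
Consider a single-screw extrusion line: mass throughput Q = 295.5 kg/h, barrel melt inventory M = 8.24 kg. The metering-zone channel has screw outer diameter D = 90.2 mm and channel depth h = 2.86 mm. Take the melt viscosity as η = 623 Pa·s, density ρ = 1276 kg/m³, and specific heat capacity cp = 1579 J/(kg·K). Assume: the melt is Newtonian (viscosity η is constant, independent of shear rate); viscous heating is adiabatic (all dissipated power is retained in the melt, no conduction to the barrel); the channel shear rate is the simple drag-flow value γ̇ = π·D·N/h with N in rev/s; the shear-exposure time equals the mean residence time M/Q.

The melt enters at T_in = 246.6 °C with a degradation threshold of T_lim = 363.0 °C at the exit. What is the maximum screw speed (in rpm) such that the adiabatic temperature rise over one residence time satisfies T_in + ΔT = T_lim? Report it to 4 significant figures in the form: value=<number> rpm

value=37.08 rpm

Throughput in SI: Q_s = 295.5 kg/h ÷ 3600 s/h = 0.0820833 kg/s
Mean residence time: t_res = M/Q_s = 8.24 kg / 0.0820833 kg/s = 100.386 s
Convert to metres: D = 0.0902 m, h = 0.00286 m
Allowable rise: ΔT_a = T_lim − T_in = 363.0 − 246.6 = 116.4 K
γ̇_max² = ΔT_a·ρ·cp/(η·t_res) = 116.4·1276·1579/(623·100.386) = 3749.95 s⁻²
γ̇_max = sqrt(3749.95) = 61.2368 s⁻¹
N_max = γ̇_max h / (πD) = 61.2368·0.00286/(π·0.0902) = 0.618048 rev/s → ×60 = 37.0829 rpm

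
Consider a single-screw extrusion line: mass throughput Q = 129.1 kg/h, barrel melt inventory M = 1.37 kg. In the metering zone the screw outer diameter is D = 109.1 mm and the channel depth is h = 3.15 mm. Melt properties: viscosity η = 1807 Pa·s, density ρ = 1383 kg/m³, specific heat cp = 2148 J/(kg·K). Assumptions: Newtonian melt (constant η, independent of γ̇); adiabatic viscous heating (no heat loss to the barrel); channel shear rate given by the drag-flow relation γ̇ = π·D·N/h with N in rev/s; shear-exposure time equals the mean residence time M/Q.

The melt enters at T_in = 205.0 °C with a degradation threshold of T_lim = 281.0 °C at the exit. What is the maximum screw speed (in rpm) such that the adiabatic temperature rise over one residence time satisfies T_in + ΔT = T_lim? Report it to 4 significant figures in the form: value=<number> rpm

value=31.54 rpm

Convert throughput: Q = 129.1 kg/h = 129.1/3600 = 0.0358611 kg/s
t_res = M / Q_s = 1.37 / 0.0358611 = 38.2029 s
Convert to metres: D = 0.1091 m, h = 0.00315 m
Allowable rise: ΔT_a = T_lim − T_in = 281.0 − 205.0 = 76 K
Invert ΔT = ηγ̇²t_res/(ρcp) for γ̇: γ̇_max² = ΔT_a ρ cp / (η t_res) = 76·1383·2148 / (1807·38.2029) = 3270.51 s⁻²
γ̇_max = √3270.51 = 57.1883 s⁻¹
N_max = γ̇_max·h / (π·D) = 57.1883 · 0.00315 / (π · 0.1091) = 0.525586 rev/s = 31.5351 rpm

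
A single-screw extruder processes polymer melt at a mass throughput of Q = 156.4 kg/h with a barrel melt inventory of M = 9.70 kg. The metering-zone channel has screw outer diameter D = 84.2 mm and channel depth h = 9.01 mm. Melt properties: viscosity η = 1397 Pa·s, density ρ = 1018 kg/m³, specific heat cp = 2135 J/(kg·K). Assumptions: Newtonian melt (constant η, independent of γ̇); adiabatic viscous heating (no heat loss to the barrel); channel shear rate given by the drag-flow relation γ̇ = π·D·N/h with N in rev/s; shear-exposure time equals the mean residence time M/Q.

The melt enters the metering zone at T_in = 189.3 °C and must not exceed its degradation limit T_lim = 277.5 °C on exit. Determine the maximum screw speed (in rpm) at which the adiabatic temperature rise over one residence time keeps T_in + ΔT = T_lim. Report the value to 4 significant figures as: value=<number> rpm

Convert throughput: Q = 156.4 kg/h = 156.4/3600 = 0.0434444 kg/s
t_res = M / Q_s = 9.70 / 0.0434444 = 223.274 s
Convert to metres: D = 0.0842 m, h = 0.00901 m
ΔT_a = T_lim − T_in = 277.5 °C − 189.3 °C = 88.2 K
γ̇_max² = ΔT_a·ρ·cp/(η·t_res) = 88.2·1018·2135/(1397·223.274) = 614.583 s⁻²
γ̇_max = √614.583 = 24.7908 s⁻¹
N_max = γ̇_max h / (πD) = 24.7908·0.00901/(π·0.0842) = 0.844409 rev/s → ×60 = 50.6646 rpm

value=50.66 rpm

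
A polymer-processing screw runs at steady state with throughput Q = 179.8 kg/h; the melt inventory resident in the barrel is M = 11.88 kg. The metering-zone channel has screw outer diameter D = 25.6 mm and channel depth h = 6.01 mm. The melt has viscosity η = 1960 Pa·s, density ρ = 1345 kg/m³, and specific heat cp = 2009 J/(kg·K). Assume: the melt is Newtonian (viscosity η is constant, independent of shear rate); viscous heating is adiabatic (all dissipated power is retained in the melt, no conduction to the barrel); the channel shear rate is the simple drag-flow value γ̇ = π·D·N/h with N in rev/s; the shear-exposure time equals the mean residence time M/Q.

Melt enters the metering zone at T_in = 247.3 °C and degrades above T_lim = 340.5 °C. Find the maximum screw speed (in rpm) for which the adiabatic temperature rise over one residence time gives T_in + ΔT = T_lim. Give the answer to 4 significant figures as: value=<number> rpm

Q_s = Q / 3600 = 179.8 / 3600 = 0.0499444 kg/s
t_res = M / Q_s = 11.88 ÷ 0.0499444 = 237.864 s
Convert to metres: D = 0.0256 m, h = 0.00601 m
ΔT_a = T_lim − T_in = 340.5 − 247.3 = 93.2 K
γ̇_max² = ΔT_a·ρ·cp / (η·t_res) = [93.2 × 1345 × 2009] / [1960 × 237.864] = 540.173 s⁻²
Take the square root: γ̇_max = √(540.173) = 23.2416 s⁻¹
N_max = γ̇_max h / (πD) = 23.2416·0.00601/(π·0.0256) = 1.7368 rev/s → ×60 = 104.208 rpm

value=104.2 rpm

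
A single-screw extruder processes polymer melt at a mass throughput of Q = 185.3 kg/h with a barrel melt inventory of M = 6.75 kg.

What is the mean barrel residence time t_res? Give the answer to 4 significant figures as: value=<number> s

value=131.1 s

Convert throughput: Q = 185.3 kg/h = 185.3/3600 = 0.0514722 kg/s
Mean residence time: t_res = M/Q_s = 6.75 kg / 0.0514722 kg/s = 131.139 s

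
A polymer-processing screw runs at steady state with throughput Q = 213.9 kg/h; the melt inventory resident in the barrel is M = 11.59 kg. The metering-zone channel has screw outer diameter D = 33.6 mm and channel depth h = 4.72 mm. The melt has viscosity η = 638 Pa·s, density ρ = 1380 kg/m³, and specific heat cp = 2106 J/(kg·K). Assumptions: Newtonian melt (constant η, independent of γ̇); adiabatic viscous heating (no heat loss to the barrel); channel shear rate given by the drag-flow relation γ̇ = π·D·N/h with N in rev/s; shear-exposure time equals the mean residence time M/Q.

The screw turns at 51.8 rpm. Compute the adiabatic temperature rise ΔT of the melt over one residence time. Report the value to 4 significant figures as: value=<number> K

value=15.96 K

Q_s = Q / 3600 = 213.9 / 3600 = 0.0594167 kg/s
t_res = M / Q_s = 11.59 / 0.0594167 = 195.063 s
Geometry in metres: D = 33.6 mm → 0.0336 m, h = 4.72 mm → 0.00472 m; screw speed N = 51.8 rpm = 0.863333 rev/s
Shear rate: γ̇ = πDN/h = π·0.0336·0.863333/0.00472 = 19.3075 s⁻¹
Adiabatic rise: ΔT = η γ̇² t_res / (ρ cp) = 638·(19.3075)²·195.063 / (1380·2106) = 15.9628 K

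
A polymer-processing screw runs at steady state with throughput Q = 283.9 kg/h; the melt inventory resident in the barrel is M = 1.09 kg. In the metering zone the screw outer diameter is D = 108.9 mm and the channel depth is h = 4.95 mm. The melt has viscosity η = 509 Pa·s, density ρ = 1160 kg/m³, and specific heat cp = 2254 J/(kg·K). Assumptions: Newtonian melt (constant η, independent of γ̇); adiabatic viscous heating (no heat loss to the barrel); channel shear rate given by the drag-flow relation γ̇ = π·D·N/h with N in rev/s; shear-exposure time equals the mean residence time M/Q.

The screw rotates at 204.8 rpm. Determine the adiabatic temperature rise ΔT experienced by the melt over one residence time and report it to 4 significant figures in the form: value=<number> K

Convert throughput: Q = 283.9 kg/h = 283.9/3600 = 0.0788611 kg/s
t_res = M / Q_s = 1.09 / 0.0788611 = 13.8218 s
D = 108.9 mm = 0.1089 m;  h = 4.95 mm = 0.00495 m;  N = 204.8 rpm / 60 = 3.41333 rev/s
Shear rate: γ̇ = πDN/h = π·0.1089·3.41333/0.00495 = 235.913 s⁻¹
ΔT = η·γ̇²·t_res/(ρ·cp) = [509 × 235.913² × 13.8218] / [1160 × 2254] = 149.752 K

value=149.8 K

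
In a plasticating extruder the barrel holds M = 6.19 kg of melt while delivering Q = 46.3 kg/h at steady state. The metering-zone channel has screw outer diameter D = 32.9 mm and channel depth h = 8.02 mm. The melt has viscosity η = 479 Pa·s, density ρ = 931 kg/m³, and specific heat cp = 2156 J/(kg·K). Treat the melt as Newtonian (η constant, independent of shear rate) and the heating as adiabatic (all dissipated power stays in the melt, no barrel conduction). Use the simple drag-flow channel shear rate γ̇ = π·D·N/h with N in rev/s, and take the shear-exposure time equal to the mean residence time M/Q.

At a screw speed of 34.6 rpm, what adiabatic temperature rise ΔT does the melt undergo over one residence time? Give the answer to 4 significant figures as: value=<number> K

value=6.344 K

Q_s = Q / 3600 = 46.3 / 3600 = 0.0128611 kg/s
Mean residence time: t_res = M/Q_s = 6.19 kg / 0.0128611 kg/s = 481.296 s
Geometry in metres: D = 32.9 mm → 0.0329 m, h = 8.02 mm → 0.00802 m; screw speed N = 34.6 rpm = 0.576667 rev/s
Shear rate: γ̇ = πDN/h = π·0.0329·0.576667/0.00802 = 7.43184 s⁻¹
ΔT = η·γ̇²·t_res / (ρ·cp) = 479 · (7.43184)² · 481.296 / (931 · 2156) = 6.34369 K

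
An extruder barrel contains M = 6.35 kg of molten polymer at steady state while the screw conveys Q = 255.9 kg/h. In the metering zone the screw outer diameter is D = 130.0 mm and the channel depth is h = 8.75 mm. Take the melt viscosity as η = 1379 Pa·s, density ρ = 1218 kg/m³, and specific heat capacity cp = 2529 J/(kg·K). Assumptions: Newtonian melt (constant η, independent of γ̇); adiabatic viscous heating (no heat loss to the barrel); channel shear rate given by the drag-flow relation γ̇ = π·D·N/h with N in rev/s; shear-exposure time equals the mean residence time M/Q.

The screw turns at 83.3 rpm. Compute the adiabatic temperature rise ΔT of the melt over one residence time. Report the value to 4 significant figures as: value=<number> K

Convert throughput: Q = 255.9 kg/h = 255.9/3600 = 0.0710833 kg/s
t_res = M / Q_s = 6.35 ÷ 0.0710833 = 89.3318 s
Convert to SI: D = 0.13 m, h = 0.00875 m, N = 83.3/60 = 1.38833 rev/s
Shear rate: γ̇ = πDN/h = π·0.13·1.38833/0.00875 = 64.8006 s⁻¹
ΔT = η·γ̇²·t_res/(ρ·cp) = [1379 × 64.8006² × 89.3318] / [1218 × 2529] = 167.931 K

value=167.9 K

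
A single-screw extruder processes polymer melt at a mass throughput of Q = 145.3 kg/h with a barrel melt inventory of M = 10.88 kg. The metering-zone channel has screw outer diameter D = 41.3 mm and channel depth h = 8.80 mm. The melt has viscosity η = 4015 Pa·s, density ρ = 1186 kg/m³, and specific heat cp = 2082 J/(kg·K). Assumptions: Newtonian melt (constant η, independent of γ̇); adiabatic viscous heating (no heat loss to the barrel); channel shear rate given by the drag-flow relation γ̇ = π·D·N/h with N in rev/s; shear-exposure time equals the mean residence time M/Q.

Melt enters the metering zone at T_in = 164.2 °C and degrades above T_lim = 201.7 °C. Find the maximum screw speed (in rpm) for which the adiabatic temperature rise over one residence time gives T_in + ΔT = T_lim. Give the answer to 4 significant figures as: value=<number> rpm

Throughput in SI: Q_s = 145.3 kg/h ÷ 3600 s/h = 0.0403611 kg/s
Mean residence time: t_res = M/Q_s = 10.88 kg / 0.0403611 kg/s = 269.566 s
D = 41.3 mm = 0.0413 m;  h = 8.80 mm = 0.0088 m
Allowable rise: ΔT_a = T_lim − T_in = 201.7 − 164.2 = 37.5 K
Invert ΔT = ηγ̇²t_res/(ρcp) for γ̇: γ̇_max² = ΔT_a ρ cp / (η t_res) = 37.5·1186·2082 / (4015·269.566) = 85.555 s⁻²
γ̇_max = √85.555 = 9.24959 s⁻¹
Solve γ̇ = πDN/h for N: N_max = γ̇_max·h/(π·D) = 9.24959 × 0.0088 / (π × 0.0413) = 0.627344 rev/s = 37.6406 rpm

value=37.64 rpm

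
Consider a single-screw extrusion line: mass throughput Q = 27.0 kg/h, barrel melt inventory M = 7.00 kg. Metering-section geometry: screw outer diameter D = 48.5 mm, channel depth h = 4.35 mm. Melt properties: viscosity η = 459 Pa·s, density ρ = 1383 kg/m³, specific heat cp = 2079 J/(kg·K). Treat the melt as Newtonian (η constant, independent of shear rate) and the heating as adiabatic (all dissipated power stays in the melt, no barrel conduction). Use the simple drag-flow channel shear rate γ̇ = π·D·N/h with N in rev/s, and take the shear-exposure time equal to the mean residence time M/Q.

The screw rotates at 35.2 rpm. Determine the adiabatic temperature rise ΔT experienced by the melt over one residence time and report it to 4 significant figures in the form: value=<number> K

value=62.92 K

Convert throughput: Q = 27.0 kg/h = 27.0/3600 = 0.0075 kg/s
t_res = M / Q_s = 7.00 ÷ 0.0075 = 933.333 s
Convert to SI: D = 0.0485 m, h = 0.00435 m, N = 35.2/60 = 0.586667 rev/s
Shear rate: γ̇ = πDN/h = π·0.0485·0.586667/0.00435 = 20.5491 s⁻¹
ΔT = η·γ̇²·t_res / (ρ·cp) = 459 · (20.5491)² · 933.333 / (1383 · 2079) = 62.9159 K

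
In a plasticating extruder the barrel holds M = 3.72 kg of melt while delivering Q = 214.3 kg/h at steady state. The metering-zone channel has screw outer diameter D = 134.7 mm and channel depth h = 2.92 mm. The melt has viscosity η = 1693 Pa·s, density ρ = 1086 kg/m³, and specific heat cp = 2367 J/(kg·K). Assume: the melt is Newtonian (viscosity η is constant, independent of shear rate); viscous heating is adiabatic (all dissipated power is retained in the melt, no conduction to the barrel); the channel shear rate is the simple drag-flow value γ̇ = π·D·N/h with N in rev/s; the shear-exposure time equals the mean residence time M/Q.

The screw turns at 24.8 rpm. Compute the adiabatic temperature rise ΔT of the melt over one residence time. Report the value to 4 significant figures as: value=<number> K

Q_s = Q / 3600 = 214.3 / 3600 = 0.0595278 kg/s
Mean residence time: t_res = M/Q_s = 3.72 kg / 0.0595278 kg/s = 62.4918 s
Geometry in metres: D = 134.7 mm → 0.1347 m, h = 2.92 mm → 0.00292 m; screw speed N = 24.8 rpm = 0.413333 rev/s
γ̇ = π D N / h = (π)(0.1347)(0.413333) / 0.00292 = 59.9011 s⁻¹
ΔT = η·γ̇²·t_res / (ρ·cp) = 1693 · (59.9011)² · 62.4918 / (1086 · 2367) = 147.68 K

value=147.7 K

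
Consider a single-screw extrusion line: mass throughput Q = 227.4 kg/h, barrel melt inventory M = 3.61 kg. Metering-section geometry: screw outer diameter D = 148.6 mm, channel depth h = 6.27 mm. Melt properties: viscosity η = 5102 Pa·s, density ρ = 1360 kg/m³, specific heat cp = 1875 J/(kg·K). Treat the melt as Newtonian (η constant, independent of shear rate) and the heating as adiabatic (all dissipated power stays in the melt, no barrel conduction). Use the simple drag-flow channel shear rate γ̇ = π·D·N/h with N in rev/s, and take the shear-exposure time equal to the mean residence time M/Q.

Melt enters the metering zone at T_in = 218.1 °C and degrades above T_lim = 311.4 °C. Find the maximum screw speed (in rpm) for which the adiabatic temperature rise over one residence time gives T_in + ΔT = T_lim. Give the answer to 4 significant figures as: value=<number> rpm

value=23.02 rpm

Q_s = Q / 3600 = 227.4 / 3600 = 0.0631667 kg/s
t_res = M / Q_s = 3.61 ÷ 0.0631667 = 57.1504 s
Geometry in SI: D = 148.6 mm → 0.1486 m, h = 6.27 mm → 0.00627 m
ΔT_a = T_lim − T_in = 311.4 °C − 218.1 °C = 93.3 K
γ̇_max² = ΔT_a·ρ·cp/(η·t_res) = 93.3·1360·1875/(5102·57.1504) = 815.947 s⁻²
Take the square root: γ̇_max = √(815.947) = 28.5648 s⁻¹
N_max = γ̇_max·h / (π·D) = 28.5648 · 0.00627 / (π · 0.1486) = 0.383645 rev/s = 23.0187 rpm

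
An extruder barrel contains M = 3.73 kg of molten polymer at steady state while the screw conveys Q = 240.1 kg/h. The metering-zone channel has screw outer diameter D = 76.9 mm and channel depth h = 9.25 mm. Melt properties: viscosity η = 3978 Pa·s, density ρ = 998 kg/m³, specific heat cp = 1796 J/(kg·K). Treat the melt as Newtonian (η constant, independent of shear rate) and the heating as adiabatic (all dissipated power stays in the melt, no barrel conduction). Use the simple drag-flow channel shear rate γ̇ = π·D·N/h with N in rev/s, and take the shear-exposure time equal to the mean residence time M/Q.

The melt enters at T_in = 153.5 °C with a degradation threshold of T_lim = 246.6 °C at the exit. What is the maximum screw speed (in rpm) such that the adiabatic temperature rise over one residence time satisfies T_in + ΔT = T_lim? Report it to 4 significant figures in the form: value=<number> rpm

value=62.92 rpm

Throughput in SI: Q_s = 240.1 kg/h ÷ 3600 s/h = 0.0666944 kg/s
t_res = M / Q_s = 3.73 ÷ 0.0666944 = 55.9267 s
Geometry in SI: D = 76.9 mm → 0.0769 m, h = 9.25 mm → 0.00925 m
ΔT_a = T_lim − T_in = 246.6 − 153.5 = 93.1 K
Invert ΔT = ηγ̇²t_res/(ρcp) for γ̇: γ̇_max² = ΔT_a ρ cp / (η t_res) = 93.1·998·1796 / (3978·55.9267) = 750.071 s⁻²
γ̇_max = √750.071 = 27.3874 s⁻¹
Solve γ̇ = πDN/h for N: N_max = γ̇_max·h/(π·D) = 27.3874 × 0.00925 / (π × 0.0769) = 1.04862 rev/s = 62.917 rpm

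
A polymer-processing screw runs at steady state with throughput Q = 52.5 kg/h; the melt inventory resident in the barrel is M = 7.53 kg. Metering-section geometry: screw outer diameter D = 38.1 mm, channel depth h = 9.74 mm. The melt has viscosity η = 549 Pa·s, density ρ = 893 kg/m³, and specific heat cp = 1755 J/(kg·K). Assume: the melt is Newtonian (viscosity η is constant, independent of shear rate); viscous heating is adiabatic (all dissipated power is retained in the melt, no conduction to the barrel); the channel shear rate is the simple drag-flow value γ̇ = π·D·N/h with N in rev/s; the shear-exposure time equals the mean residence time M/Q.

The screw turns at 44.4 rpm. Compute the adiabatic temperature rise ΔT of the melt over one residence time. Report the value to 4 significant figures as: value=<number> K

value=14.96 K

Throughput in SI: Q_s = 52.5 kg/h ÷ 3600 s/h = 0.0145833 kg/s
Mean residence time: t_res = M/Q_s = 7.53 kg / 0.0145833 kg/s = 516.343 s
Convert to SI: D = 0.0381 m, h = 0.00974 m, N = 44.4/60 = 0.74 rev/s
γ̇ = π·D·N / h = π · 0.0381 · 0.74 / 0.00974 = 9.09385 s⁻¹
Adiabatic rise: ΔT = η γ̇² t_res / (ρ cp) = 549·(9.09385)²·516.343 / (893·1755) = 14.9581 K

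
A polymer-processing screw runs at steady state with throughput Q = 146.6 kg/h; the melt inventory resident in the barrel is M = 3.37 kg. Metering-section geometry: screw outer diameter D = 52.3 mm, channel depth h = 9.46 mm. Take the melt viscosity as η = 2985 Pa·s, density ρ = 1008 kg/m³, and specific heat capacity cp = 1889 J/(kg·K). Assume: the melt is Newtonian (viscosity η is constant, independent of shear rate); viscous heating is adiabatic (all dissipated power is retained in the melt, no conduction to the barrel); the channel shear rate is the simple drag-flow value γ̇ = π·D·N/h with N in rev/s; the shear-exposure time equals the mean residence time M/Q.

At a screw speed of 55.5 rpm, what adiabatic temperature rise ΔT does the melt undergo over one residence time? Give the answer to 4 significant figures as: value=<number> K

value=33.49 K

Convert throughput: Q = 146.6 kg/h = 146.6/3600 = 0.0407222 kg/s
Mean residence time: t_res = M/Q_s = 3.37 kg / 0.0407222 kg/s = 82.7558 s
Geometry in metres: D = 52.3 mm → 0.0523 m, h = 9.46 mm → 0.00946 m; screw speed N = 55.5 rpm = 0.925 rev/s
Shear rate: γ̇ = πDN/h = π·0.0523·0.925/0.00946 = 16.0658 s⁻¹
ΔT = η·γ̇²·t_res / (ρ·cp) = 2985 · (16.0658)² · 82.7558 / (1008 · 1889) = 33.4853 K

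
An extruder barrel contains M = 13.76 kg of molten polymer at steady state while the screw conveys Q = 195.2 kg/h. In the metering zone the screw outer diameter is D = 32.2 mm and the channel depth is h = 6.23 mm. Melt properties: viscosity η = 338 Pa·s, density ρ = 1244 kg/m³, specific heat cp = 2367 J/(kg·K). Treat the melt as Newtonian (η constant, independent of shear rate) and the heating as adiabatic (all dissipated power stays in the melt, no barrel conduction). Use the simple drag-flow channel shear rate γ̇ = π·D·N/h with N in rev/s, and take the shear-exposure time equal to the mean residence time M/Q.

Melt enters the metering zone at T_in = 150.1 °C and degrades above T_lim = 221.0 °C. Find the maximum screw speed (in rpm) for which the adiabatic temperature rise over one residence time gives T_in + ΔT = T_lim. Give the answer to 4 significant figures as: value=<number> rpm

value=182.3 rpm

Convert throughput: Q = 195.2 kg/h = 195.2/3600 = 0.0542222 kg/s
t_res = M / Q_s = 13.76 / 0.0542222 = 253.77 s
Geometry in SI: D = 32.2 mm → 0.0322 m, h = 6.23 mm → 0.00623 m
ΔT_a = T_lim − T_in = 221.0 °C − 150.1 °C = 70.9 K
γ̇_max² = ΔT_a·ρ·cp / (η·t_res) = [70.9 × 1244 × 2367] / [338 × 253.77] = 2433.92 s⁻²
γ̇_max = √2433.92 = 49.3348 s⁻¹
N_max = γ̇_max·h / (π·D) = 49.3348 · 0.00623 / (π · 0.0322) = 3.03834 rev/s = 182.3 rpm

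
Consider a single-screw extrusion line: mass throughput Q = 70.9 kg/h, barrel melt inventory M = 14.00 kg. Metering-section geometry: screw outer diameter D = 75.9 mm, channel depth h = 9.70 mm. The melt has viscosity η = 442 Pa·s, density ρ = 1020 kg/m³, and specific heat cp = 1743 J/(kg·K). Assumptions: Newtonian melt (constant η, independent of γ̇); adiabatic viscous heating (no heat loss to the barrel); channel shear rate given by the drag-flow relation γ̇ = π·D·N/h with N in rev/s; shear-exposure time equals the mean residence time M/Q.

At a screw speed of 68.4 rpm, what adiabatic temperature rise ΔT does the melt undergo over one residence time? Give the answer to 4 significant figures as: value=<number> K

Throughput in SI: Q_s = 70.9 kg/h ÷ 3600 s/h = 0.0196944 kg/s
t_res = M / Q_s = 14.00 / 0.0196944 = 710.86 s
D = 75.9 mm = 0.0759 m;  h = 9.70 mm = 0.0097 m;  N = 68.4 rpm / 60 = 1.14 rev/s
γ̇ = π D N / h = (π)(0.0759)(1.14) / 0.0097 = 28.0237 s⁻¹
ΔT = η·γ̇²·t_res / (ρ·cp) = 442 · (28.0237)² · 710.86 / (1020 · 1743) = 138.79 K

value=138.8 K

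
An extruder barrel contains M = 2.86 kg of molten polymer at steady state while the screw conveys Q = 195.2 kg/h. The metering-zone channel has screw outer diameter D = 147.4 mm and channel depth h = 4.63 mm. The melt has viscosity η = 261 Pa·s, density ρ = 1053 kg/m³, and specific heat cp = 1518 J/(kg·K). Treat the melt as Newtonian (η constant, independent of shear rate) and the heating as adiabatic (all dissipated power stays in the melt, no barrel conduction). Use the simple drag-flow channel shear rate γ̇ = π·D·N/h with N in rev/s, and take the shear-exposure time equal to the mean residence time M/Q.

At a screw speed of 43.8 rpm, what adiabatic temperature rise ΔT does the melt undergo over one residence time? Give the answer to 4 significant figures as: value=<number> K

Throughput in SI: Q_s = 195.2 kg/h ÷ 3600 s/h = 0.0542222 kg/s
t_res = M / Q_s = 2.86 ÷ 0.0542222 = 52.7459 s
D = 147.4 mm = 0.1474 m;  h = 4.63 mm = 0.00463 m;  N = 43.8 rpm / 60 = 0.73 rev/s
γ̇ = π D N / h = (π)(0.1474)(0.73) / 0.00463 = 73.0112 s⁻¹
Adiabatic rise: ΔT = η γ̇² t_res / (ρ cp) = 261·(73.0112)²·52.7459 / (1053·1518) = 45.91 K

value=45.91 K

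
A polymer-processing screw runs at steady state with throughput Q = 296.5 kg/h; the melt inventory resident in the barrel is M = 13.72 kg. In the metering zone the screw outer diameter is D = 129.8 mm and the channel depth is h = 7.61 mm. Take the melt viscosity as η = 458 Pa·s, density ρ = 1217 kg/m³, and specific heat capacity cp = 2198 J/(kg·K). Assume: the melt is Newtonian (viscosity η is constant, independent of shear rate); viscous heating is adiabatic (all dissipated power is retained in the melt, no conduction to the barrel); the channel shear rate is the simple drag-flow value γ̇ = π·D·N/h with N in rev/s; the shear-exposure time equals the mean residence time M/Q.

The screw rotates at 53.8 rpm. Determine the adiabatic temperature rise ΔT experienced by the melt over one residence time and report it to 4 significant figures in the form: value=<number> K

Throughput in SI: Q_s = 296.5 kg/h ÷ 3600 s/h = 0.0823611 kg/s
Mean residence time: t_res = M/Q_s = 13.72 kg / 0.0823611 kg/s = 166.583 s
Geometry in metres: D = 129.8 mm → 0.1298 m, h = 7.61 mm → 0.00761 m; screw speed N = 53.8 rpm = 0.896667 rev/s
γ̇ = π·D·N / h = π · 0.1298 · 0.896667 / 0.00761 = 48.0475 s⁻¹
ΔT = η·γ̇²·t_res/(ρ·cp) = [458 × 48.0475² × 166.583] / [1217 × 2198] = 65.8447 K

value=65.84 K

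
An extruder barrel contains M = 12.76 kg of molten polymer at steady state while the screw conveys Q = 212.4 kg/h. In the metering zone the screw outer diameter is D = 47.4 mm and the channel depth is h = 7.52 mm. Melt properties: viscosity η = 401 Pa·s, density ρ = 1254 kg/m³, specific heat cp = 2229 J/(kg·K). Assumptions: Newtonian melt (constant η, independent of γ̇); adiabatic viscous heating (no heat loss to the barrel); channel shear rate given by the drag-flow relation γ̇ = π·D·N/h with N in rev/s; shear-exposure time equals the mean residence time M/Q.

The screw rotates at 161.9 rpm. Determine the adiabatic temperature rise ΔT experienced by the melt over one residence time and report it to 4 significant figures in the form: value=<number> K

value=88.58 K

Throughput in SI: Q_s = 212.4 kg/h ÷ 3600 s/h = 0.059 kg/s
Mean residence time: t_res = M/Q_s = 12.76 kg / 0.059 kg/s = 216.271 s
D = 47.4 mm = 0.0474 m;  h = 7.52 mm = 0.00752 m;  N = 161.9 rpm / 60 = 2.69833 rev/s
Shear rate: γ̇ = πDN/h = π·0.0474·2.69833/0.00752 = 53.4326 s⁻¹
ΔT = η·γ̇²·t_res/(ρ·cp) = [401 × 53.4326² × 216.271] / [1254 × 2229] = 88.5824 K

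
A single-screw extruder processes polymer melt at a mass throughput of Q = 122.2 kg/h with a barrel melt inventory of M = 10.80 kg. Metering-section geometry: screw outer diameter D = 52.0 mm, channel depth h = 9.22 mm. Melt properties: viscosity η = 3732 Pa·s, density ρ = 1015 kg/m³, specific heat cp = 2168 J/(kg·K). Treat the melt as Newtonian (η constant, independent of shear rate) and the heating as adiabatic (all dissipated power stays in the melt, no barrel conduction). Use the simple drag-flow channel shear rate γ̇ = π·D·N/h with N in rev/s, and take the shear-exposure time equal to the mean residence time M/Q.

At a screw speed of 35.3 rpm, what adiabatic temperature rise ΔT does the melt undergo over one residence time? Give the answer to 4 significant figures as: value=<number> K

value=58.64 K

Convert throughput: Q = 122.2 kg/h = 122.2/3600 = 0.0339444 kg/s
t_res = M / Q_s = 10.80 ÷ 0.0339444 = 318.167 s
Convert to SI: D = 0.052 m, h = 0.00922 m, N = 35.3/60 = 0.588333 rev/s
γ̇ = π·D·N / h = π · 0.052 · 0.588333 / 0.00922 = 10.4243 s⁻¹
Adiabatic rise: ΔT = η γ̇² t_res / (ρ cp) = 3732·(10.4243)²·318.167 / (1015·2168) = 58.6358 K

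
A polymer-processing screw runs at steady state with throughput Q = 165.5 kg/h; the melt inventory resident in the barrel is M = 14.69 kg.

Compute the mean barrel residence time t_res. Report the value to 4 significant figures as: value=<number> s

value=319.5 s

Convert throughput: Q = 165.5 kg/h = 165.5/3600 = 0.0459722 kg/s
Mean residence time: t_res = M/Q_s = 14.69 kg / 0.0459722 kg/s = 319.541 s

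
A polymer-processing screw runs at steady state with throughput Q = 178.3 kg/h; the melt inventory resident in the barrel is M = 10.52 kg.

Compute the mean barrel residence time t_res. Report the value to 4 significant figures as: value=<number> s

Q_s = Q / 3600 = 178.3 / 3600 = 0.0495278 kg/s
t_res = M / Q_s = 10.52 / 0.0495278 = 212.406 s

value=212.4 s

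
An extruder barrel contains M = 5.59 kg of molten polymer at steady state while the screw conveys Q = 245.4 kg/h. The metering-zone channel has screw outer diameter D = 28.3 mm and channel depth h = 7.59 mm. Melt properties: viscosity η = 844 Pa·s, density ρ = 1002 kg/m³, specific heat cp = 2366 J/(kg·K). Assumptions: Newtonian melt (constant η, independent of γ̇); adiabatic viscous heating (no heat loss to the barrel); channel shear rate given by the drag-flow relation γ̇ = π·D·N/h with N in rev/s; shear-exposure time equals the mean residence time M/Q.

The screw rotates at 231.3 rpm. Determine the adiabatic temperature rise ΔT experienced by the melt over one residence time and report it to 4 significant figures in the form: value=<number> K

Convert throughput: Q = 245.4 kg/h = 245.4/3600 = 0.0681667 kg/s
Mean residence time: t_res = M/Q_s = 5.59 kg / 0.0681667 kg/s = 82.0049 s
D = 28.3 mm = 0.0283 m;  h = 7.59 mm = 0.00759 m;  N = 231.3 rpm / 60 = 3.855 rev/s
γ̇ = π·D·N / h = π · 0.0283 · 3.855 / 0.00759 = 45.1564 s⁻¹
Adiabatic rise: ΔT = η γ̇² t_res / (ρ cp) = 844·(45.1564)²·82.0049 / (1002·2366) = 59.5302 K

value=59.53 K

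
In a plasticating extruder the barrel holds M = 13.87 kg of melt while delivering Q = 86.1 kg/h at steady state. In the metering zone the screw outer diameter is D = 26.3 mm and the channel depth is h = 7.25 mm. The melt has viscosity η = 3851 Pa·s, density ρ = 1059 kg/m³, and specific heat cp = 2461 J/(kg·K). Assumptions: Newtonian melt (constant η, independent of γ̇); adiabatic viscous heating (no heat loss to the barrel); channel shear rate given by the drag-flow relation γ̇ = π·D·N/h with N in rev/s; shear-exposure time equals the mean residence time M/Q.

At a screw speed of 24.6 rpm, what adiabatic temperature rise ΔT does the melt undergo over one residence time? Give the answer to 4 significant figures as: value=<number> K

value=18.71 K

Convert throughput: Q = 86.1 kg/h = 86.1/3600 = 0.0239167 kg/s
t_res = M / Q_s = 13.87 / 0.0239167 = 579.93 s
Convert to SI: D = 0.0263 m, h = 0.00725 m, N = 24.6/60 = 0.41 rev/s
γ̇ = π·D·N / h = π · 0.0263 · 0.41 / 0.00725 = 4.67252 s⁻¹
ΔT = η·γ̇²·t_res / (ρ·cp) = 3851 · (4.67252)² · 579.93 / (1059 · 2461) = 18.7087 K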